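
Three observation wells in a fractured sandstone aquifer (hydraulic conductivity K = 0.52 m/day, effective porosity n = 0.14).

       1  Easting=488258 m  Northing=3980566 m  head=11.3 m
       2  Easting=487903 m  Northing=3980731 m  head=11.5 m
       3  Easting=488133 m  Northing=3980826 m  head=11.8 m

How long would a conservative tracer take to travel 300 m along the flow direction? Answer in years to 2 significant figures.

100 years

Three-point gradient (reference 1): Δ to 2 = (-355, 165, +0.2), Δ to 3 = (-125, 260, +0.5).
∂h/∂x = +0.0004255, ∂h/∂y = +0.002128 (det = -71675).
|∇h| = √(0.0004255² + 0.002128²) = 0.00217
Seepage velocity v = K·i/n = 0.52 × 0.00217 / 0.14 = 0.00806 m/day.
t = 300 / 0.00806 = 3.722e+04 days = 102 years.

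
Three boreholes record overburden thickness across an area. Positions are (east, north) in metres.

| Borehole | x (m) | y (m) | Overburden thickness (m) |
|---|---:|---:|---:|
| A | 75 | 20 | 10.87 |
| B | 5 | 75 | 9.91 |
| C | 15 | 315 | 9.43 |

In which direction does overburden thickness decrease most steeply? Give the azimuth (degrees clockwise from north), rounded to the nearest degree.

282°

Differences from A: to B (Δx, Δy, Δh) = (-70, 55, -0.96); to C = (-60, 295, -1.44).
Determinant of the coordinate differences = (-70)·295 − (-60)·55 = -17350.
∂d/∂x = [(-0.96)·295 − (-1.44)·55] / -17350 = +0.01176
∂d/∂y = [(-70)·(-1.44) − (-60)·(-0.96)] / -17350 = -0.002490
Steepest decrease is along −∇f: components (-0.01176 E, +0.002490 N).
Azimuth = atan2(-0.01176, +0.002490) = 282.0° ≈ 282°.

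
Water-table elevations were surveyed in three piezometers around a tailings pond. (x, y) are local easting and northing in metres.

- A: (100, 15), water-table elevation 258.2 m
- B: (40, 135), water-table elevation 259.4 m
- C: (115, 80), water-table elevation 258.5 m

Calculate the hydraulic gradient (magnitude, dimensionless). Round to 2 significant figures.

With h = a·x + b·y + c and A as origin, the differences give:
  (-60)·a + 120·b = +1.2
  15·a + 65·b = +0.3
Eliminate b (×65 and ×120, subtract): -5700·a = 42.00 → a = ∂h/∂x = -0.007368
Back-substitute: b = ∂h/∂y = +0.006316.
|∇h| = √(-0.007368² + 0.006316²) = 0.009705

0.0097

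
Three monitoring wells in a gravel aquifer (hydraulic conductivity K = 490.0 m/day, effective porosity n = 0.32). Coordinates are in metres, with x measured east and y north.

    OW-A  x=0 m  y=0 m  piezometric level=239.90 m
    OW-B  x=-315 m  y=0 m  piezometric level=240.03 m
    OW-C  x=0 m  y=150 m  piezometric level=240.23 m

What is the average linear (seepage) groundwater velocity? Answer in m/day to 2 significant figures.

∂h/∂x = (240.03 − 239.90) / (-315 − 0) = -0.0004127
∂h/∂y = (240.23 − 239.90) / (150 − 0) = +0.002200
|∇h| = √(-0.0004127² + 0.002200²) = 0.002238
Seepage velocity v = K·i/n = 490.0 × 0.002238 / 0.32 = 3.427 m/day.

3.4 m/day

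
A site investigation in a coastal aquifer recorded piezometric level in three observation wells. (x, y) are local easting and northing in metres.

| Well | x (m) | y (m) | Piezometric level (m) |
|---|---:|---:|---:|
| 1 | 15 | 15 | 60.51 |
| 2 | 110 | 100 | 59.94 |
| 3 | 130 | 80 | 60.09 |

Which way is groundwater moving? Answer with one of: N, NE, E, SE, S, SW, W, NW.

N

Three-point gradient (reference 1): Δ to 2 = (95, 85, -0.57), Δ to 3 = (115, 65, -0.42).
∂h/∂x = +0.0003750, ∂h/∂y = -0.007125 (det = -3600).
Flow = −∇h = (-0.0003750 east, +0.007125 north), which points north.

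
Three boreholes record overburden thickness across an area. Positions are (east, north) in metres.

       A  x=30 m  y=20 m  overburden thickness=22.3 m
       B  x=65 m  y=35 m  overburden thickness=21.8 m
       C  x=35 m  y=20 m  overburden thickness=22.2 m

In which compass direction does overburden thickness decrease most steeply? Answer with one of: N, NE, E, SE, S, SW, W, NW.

SE

Taking A as reference: B−A = (35, 15, -0.5); C−A = (5, 0, -0.1).
Solve a·Δx + b·Δy = Δd: det = 35·0 − 5·15 = -75.
∂d/∂x = [(-0.5)·0 − (-0.1)·15] / -75 = -0.02000
∂d/∂y = [35·(-0.1) − 5·(-0.5)] / -75 = +0.01333
Steepest decrease is along −∇f = (+0.02000 E, -0.01333 N) → southeast.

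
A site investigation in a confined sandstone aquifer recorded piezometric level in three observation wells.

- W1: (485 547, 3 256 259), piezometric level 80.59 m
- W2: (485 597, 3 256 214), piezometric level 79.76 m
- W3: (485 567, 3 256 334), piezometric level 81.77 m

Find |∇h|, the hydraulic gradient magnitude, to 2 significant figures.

With h = a·x + b·y + c and W1 as origin, the differences give:
  50·a + (-45)·b = -0.83
  20·a + 75·b = +1.18
Eliminate b (×75 and ×(-45), subtract): 4650·a = -9.150 → a = ∂h/∂x = -0.001968
Back-substitute: b = ∂h/∂y = +0.01626.
|∇h| = √(-0.001968² + 0.01626²) = 0.01638

0.016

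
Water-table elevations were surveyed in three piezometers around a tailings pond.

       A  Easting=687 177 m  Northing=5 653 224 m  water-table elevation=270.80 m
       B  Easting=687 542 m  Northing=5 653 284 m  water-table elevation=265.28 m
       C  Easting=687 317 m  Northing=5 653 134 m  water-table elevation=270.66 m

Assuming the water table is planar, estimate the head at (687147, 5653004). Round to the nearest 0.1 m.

275.0 m

Three-point gradient (reference A): Δ to B = (365, 60, -5.52), Δ to C = (140, -90, -0.14).
∂h/∂x = -0.01225, ∂h/∂y = -0.01750 (det = -41250).
h(687147, 5653004) = 270.80 + (-0.01225)·(-30) + (-0.01750)·(-220) = 270.80 +0.367 +3.849 = 275.016 m.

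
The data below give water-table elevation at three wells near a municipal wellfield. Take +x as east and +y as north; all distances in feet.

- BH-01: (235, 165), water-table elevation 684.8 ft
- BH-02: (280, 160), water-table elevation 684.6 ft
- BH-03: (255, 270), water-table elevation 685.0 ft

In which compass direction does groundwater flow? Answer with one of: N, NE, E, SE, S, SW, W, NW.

Differences from BH-01: to BH-02 (Δx, Δy, Δh) = (45, -5, -0.2); to BH-03 = (20, 105, +0.2).
Solve a·Δx + b·Δy = Δh: det = 45·105 − 20·(-5) = 4825.
∂h/∂x = [(-0.2)·105 − (+0.2)·(-5)] / 4825 = -0.004145
∂h/∂y = [45·(+0.2) − 20·(-0.2)] / 4825 = +0.002694
Flow = −∇h = (+0.004145 east, -0.002694 north), which points southeast.

SE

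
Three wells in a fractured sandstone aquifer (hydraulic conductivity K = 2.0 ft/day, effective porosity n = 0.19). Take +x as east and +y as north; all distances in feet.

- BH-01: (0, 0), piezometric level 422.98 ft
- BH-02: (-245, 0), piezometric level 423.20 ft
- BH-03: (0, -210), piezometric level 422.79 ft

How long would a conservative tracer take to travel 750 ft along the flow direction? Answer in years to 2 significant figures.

∂h/∂x = (423.20 − 422.98) / (-245 − 0) = -0.0008980
∂h/∂y = (422.79 − 422.98) / (-210 − 0) = +0.0009048
|∇h| = √(-0.0008980² + 0.0009048²) = 0.001275
Seepage velocity v = K·i/n = 2.0 × 0.001275 / 0.19 = 0.01342 ft/day.
t = 750 / 0.01342 = 5.589e+04 days = 153 years.

150 years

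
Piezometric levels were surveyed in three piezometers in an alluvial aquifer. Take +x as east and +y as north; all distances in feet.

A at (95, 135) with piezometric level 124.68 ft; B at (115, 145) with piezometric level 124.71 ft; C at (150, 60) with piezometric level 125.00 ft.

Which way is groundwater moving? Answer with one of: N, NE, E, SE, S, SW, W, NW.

NW

With h = a·x + b·y + c and A as origin, the differences give:
  20·a + 10·b = +0.03
  55·a + (-75)·b = +0.32
Eliminate b (×(-75) and ×10, subtract): -2050·a = -5.450 → a = ∂h/∂x = +0.002659
Back-substitute: b = ∂h/∂y = -0.002317.
Flow = −∇h = (-0.002659 east, +0.002317 north), which points northwest.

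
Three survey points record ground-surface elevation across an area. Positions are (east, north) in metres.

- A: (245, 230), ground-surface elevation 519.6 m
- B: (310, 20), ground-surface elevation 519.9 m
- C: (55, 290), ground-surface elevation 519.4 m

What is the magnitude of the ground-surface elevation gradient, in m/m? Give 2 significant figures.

Taking A as reference: B−A = (65, -210, +0.3); C−A = (-190, 60, -0.2).
Solve a·Δx + b·Δy = Δz: det = 65·60 − (-190)·(-210) = -36000.
∂z/∂x = [(+0.3)·60 − (-0.2)·(-210)] / -36000 = +0.0006667
∂z/∂y = [65·(-0.2) − (-190)·(+0.3)] / -36000 = -0.001222
|∇f| = √(0.0006667² + -0.001222²) = 0.001392 m/m

0.0014 m/m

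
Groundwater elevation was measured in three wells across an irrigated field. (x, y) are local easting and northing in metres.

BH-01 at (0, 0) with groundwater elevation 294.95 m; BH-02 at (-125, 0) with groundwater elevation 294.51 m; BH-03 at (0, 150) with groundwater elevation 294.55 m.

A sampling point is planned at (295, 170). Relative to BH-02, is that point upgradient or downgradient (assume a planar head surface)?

upgradient

∂h/∂x = (294.51 − 294.95) / (-125 − 0) = +0.003520
∂h/∂y = (294.55 − 294.95) / (150 − 0) = -0.002667
Head at (295, 170) = 294.95 + (+0.003520)·(295) + (-0.002667)·(170) = 295.54 m.
That is higher than the 294.51 m at BH-02, so the point is upgradient.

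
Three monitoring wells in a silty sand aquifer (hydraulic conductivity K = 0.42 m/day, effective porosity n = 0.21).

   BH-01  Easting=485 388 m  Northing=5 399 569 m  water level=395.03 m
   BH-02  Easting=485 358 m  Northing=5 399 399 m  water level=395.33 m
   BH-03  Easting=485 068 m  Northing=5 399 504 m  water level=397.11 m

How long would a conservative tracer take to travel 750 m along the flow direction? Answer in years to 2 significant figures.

Three-point gradient (reference BH-01): Δ to BH-02 = (-30, -170, +0.30), Δ to BH-03 = (-320, -65, +2.08).
∂h/∂x = -0.006370, ∂h/∂y = -0.0006406 (det = -52450).
|∇h| = √(-0.006370² + -0.0006406²) = 0.006402
Seepage velocity v = K·i/n = 0.42 × 0.006402 / 0.21 = 0.0128 m/day.
t = 750 / 0.0128 = 5.859e+04 days = 160 years.

160 years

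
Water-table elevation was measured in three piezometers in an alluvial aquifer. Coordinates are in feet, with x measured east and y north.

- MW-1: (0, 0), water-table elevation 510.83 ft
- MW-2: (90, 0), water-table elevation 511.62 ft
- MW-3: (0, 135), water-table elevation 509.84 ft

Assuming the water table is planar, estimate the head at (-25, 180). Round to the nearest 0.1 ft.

509.3 ft

∂h/∂x = (511.62 − 510.83) / (90 − 0) = +0.008778
∂h/∂y = (509.84 − 510.83) / (135 − 0) = -0.007333
h(-25, 180) = 510.83 + (+0.008778)·(-25) + (-0.007333)·(180) = 510.83 -0.219 -1.320 = 509.291 ft.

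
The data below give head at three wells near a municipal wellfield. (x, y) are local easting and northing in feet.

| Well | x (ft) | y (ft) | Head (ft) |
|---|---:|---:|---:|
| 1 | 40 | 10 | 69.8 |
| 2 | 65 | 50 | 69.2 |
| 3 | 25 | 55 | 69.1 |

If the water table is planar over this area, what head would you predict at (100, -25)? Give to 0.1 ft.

Three-point gradient (reference 1): Δ to 2 = (25, 40, -0.6), Δ to 3 = (-15, 45, -0.7).
∂h/∂x = +0.0005797, ∂h/∂y = -0.01536 (det = 1725).
h(100, -25) = 69.8 + (+0.0005797)·(60) + (-0.01536)·(-35) = 69.8 +0.035 +0.538 = 70.372 ft.

70.4 ft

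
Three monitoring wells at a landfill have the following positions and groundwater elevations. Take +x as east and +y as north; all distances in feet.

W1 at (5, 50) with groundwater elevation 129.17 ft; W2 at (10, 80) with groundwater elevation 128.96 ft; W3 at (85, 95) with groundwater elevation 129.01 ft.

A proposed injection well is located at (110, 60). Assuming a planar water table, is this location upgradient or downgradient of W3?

upgradient

Differences from W1: to W2 (Δx, Δy, Δh) = (5, 30, -0.21); to W3 = (80, 45, -0.16).
Solve a·Δx + b·Δy = Δh: det = 5·45 − 80·30 = -2175.
∂h/∂x = [(-0.21)·45 − (-0.16)·30] / -2175 = +0.002138
∂h/∂y = [5·(-0.16) − 80·(-0.21)] / -2175 = -0.007356
Head at (110, 60) = 129.17 + (+0.002138)·(105) + (-0.007356)·(10) = 129.32 ft.
That is higher than the 129.01 ft at W3, so the point is upgradient.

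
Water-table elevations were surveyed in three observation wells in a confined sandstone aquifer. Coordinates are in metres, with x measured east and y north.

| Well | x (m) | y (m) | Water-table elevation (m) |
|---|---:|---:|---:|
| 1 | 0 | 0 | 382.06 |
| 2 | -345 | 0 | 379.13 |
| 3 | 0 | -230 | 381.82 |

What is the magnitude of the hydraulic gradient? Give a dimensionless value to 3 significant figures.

0.00856

∂h/∂x = (379.13 − 382.06) / (-345 − 0) = +0.008493
∂h/∂y = (381.82 − 382.06) / (-230 − 0) = +0.001043
|∇h| = √(0.008493² + 0.001043²) = 0.008557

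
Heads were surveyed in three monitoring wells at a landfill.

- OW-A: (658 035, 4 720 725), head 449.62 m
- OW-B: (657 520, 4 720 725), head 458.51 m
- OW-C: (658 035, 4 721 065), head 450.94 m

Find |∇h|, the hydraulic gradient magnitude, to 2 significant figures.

∂h/∂x = (458.51 − 449.62) / (657520 − 658035) = -0.01726
∂h/∂y = (450.94 − 449.62) / (4721065 − 4720725) = +0.003882
|∇h| = √(-0.01726² + 0.003882²) = 0.01769

0.018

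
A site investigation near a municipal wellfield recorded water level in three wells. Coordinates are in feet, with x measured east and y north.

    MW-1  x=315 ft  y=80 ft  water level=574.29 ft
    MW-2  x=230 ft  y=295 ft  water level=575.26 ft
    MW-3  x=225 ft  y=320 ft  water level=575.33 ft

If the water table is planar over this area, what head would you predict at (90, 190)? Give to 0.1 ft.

576.4 ft

Three-point gradient (reference MW-1): Δ to MW-2 = (-85, 215, +0.97), Δ to MW-3 = (-90, 240, +1.04).
∂h/∂x = -0.008762, ∂h/∂y = +0.001048 (det = -1050).
h(90, 190) = 574.29 + (-0.008762)·(-225) + (+0.001048)·(110) = 574.29 +1.971 +0.115 = 576.377 ft.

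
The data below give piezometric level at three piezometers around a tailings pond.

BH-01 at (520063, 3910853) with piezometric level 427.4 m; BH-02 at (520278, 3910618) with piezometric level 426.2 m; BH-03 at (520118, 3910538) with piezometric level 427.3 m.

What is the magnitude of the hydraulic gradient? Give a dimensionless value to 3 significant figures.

Taking BH-01 as reference: BH-02−BH-01 = (215, -235, -1.2); BH-03−BH-01 = (55, -315, -0.1).
Solve a·Δx + b·Δy = Δh: det = 215·(-315) − 55·(-235) = -54800.
∂h/∂x = [(-1.2)·(-315) − (-0.1)·(-235)] / -54800 = -0.006469
∂h/∂y = [215·(-0.1) − 55·(-1.2)] / -54800 = -0.0008120
|∇h| = √(-0.006469² + -0.0008120²) = 0.00652

0.00652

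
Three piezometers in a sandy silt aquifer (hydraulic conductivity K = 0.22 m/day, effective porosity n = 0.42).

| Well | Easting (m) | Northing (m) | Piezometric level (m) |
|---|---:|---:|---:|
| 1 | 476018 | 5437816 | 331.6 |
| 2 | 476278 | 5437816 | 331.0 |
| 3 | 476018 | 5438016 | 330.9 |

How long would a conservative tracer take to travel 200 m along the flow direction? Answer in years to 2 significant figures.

∂h/∂x = (331.0 − 331.6) / (476278 − 476018) = -0.002308
∂h/∂y = (330.9 − 331.6) / (5438016 − 5437816) = -0.003500
|∇h| = √(-0.002308² + -0.003500²) = 0.004192
Seepage velocity v = K·i/n = 0.22 × 0.004192 / 0.42 = 0.002196 m/day.
t = 200 / 0.002196 = 9.107e+04 days = 249 years.

250 years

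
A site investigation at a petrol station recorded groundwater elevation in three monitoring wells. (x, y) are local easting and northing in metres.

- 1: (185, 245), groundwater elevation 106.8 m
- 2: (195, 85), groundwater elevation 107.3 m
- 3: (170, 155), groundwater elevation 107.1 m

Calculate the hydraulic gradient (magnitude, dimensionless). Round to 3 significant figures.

0.00331

Differences from 1: to 2 (Δx, Δy, Δh) = (10, -160, +0.5); to 3 = (-15, -90, +0.3).
Determinant of the coordinate differences = 10·(-90) − (-15)·(-160) = -3300.
∂h/∂x = [(+0.5)·(-90) − (+0.3)·(-160)] / -3300 = -0.0009091
∂h/∂y = [10·(+0.3) − (-15)·(+0.5)] / -3300 = -0.003182
|∇h| = √(-0.0009091² + -0.003182²) = 0.003309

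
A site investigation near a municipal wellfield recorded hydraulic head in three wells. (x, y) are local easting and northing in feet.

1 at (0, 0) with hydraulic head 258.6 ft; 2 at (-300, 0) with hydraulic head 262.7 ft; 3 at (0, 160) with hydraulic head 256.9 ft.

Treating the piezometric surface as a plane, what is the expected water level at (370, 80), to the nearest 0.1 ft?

252.7 ft

∂h/∂x = (262.7 − 258.6) / (-300 − 0) = -0.01367
∂h/∂y = (256.9 − 258.6) / (160 − 0) = -0.01063
h(370, 80) = 258.6 + (-0.01367)·(370) + (-0.01063)·(80) = 258.6 -5.057 -0.850 = 252.693 ft.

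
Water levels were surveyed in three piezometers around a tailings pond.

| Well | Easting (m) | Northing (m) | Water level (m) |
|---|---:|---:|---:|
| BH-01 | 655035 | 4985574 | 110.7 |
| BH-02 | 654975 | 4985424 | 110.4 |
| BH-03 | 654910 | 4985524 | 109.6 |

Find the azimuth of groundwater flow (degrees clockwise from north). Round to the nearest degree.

With h = a·x + b·y + c and BH-01 as origin, the differences give:
  (-60)·a + (-150)·b = -0.3
  (-125)·a + (-50)·b = -1.1
Eliminate b (×(-50) and ×(-150), subtract): -15750·a = -150.00 → a = ∂h/∂x = +0.009524
Back-substitute: b = ∂h/∂y = -0.001810.
Flow direction (−∇h) has components (-0.009524 E, +0.001810 N).
Azimuth = atan2(E, N) = atan2(-0.009524, +0.001810) = 280.8° ≈ 281°.

281°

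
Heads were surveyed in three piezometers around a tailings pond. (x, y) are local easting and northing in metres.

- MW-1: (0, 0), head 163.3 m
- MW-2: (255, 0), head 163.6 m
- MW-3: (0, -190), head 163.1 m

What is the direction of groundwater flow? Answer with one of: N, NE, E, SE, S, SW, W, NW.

SW

∂h/∂x = (163.6 − 163.3) / (255 − 0) = +0.001176
∂h/∂y = (163.1 − 163.3) / (-190 − 0) = +0.001053
Flow = −∇h = (-0.001176 east, -0.001053 north), which points southwest.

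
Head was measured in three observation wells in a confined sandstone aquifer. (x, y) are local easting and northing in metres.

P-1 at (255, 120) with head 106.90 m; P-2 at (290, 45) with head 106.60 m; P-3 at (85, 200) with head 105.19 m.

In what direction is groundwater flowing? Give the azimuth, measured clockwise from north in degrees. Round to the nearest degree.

234°

Taking P-1 as reference: P-2−P-1 = (35, -75, -0.30); P-3−P-1 = (-170, 80, -1.71).
Determinant of the coordinate differences = 35·80 − (-170)·(-75) = -9950.
∂h/∂x = [(-0.30)·80 − (-1.71)·(-75)] / -9950 = +0.01530
∂h/∂y = [35·(-1.71) − (-170)·(-0.30)] / -9950 = +0.01114
Flow direction (−∇h) has components (-0.01530 E, -0.01114 N).
Azimuth = atan2(E, N) = atan2(-0.01530, -0.01114) = 233.9° ≈ 234°.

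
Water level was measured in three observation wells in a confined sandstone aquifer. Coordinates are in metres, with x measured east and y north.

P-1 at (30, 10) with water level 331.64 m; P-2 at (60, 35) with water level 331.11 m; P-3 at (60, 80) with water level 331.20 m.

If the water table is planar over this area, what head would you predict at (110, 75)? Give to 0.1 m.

330.2 m

Differences from P-1: to P-2 (Δx, Δy, Δh) = (30, 25, -0.53); to P-3 = (30, 70, -0.44).
Solve a·Δx + b·Δy = Δh: det = 30·70 − 30·25 = 1350.
∂h/∂x = [(-0.53)·70 − (-0.44)·25] / 1350 = -0.01933
∂h/∂y = [30·(-0.44) − 30·(-0.53)] / 1350 = +0.002000
h(110, 75) = 331.64 + (-0.01933)·(80) + (+0.002000)·(65) = 331.64 -1.547 +0.130 = 330.223 m.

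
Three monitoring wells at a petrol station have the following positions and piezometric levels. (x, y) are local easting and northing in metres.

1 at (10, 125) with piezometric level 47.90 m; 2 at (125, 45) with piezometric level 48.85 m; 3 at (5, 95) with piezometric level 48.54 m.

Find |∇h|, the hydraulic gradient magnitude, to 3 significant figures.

With h = a·x + b·y + c and 1 as origin, the differences give:
  115·a + (-80)·b = +0.95
  (-5)·a + (-30)·b = +0.64
Eliminate b (×(-30) and ×(-80), subtract): -3850·a = 22.700 → a = ∂h/∂x = -0.005896
Back-substitute: b = ∂h/∂y = -0.02035.
|∇h| = √(-0.005896² + -0.02035²) = 0.02119

0.0212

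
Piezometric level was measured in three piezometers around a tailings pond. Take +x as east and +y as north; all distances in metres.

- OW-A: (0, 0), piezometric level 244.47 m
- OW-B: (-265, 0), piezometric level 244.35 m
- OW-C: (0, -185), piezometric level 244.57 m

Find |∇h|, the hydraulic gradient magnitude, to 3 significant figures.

0.000705

∂h/∂x = (244.35 − 244.47) / (-265 − 0) = +0.0004528
∂h/∂y = (244.57 − 244.47) / (-185 − 0) = -0.0005405
|∇h| = √(0.0004528² + -0.0005405²) = 0.0007051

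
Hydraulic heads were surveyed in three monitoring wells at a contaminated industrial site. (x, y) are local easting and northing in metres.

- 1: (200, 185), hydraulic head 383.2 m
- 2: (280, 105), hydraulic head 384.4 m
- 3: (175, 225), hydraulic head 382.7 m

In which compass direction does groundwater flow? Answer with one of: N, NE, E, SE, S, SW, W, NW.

NW

Differences from 1: to 2 (Δx, Δy, Δh) = (80, -80, +1.2); to 3 = (-25, 40, -0.5).
Solve a·Δx + b·Δy = Δh: det = 80·40 − (-25)·(-80) = 1200.
∂h/∂x = [(+1.2)·40 − (-0.5)·(-80)] / 1200 = +0.006667
∂h/∂y = [80·(-0.5) − (-25)·(+1.2)] / 1200 = -0.008333
Flow = −∇h = (-0.006667 east, +0.008333 north), which points northwest.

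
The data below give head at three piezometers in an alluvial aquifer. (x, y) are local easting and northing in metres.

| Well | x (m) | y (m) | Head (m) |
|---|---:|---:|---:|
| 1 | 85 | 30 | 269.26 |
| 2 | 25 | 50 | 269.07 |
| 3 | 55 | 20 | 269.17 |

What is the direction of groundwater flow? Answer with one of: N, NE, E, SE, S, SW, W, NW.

W

With h = a·x + b·y + c and 1 as origin, the differences give:
  (-60)·a + 20·b = -0.19
  (-30)·a + (-10)·b = -0.09
Eliminate b (×(-10) and ×20, subtract): 1200·a = 3.700 → a = ∂h/∂x = +0.003083
Back-substitute: b = ∂h/∂y = -0.0002500.
Flow = −∇h = (-0.003083 east, +0.0002500 north), which points west.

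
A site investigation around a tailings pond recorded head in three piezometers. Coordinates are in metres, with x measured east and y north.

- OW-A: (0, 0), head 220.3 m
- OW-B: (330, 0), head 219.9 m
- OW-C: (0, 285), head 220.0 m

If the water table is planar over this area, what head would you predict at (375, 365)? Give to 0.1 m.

219.5 m

∂h/∂x = (219.9 − 220.3) / (330 − 0) = -0.001212
∂h/∂y = (220.0 − 220.3) / (285 − 0) = -0.001053
h(375, 365) = 220.3 + (-0.001212)·(375) + (-0.001053)·(365) = 220.3 -0.455 -0.384 = 219.461 m.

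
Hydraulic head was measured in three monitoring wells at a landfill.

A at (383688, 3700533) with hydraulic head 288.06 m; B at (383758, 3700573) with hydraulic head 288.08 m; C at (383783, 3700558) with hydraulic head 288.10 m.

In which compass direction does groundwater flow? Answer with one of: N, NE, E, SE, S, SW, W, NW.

Differences from A: to B (Δx, Δy, Δh) = (70, 40, +0.02); to C = (95, 25, +0.04).
Solve a·Δx + b·Δy = Δh: det = 70·25 − 95·40 = -2050.
∂h/∂x = [(+0.02)·25 − (+0.04)·40] / -2050 = +0.0005366
∂h/∂y = [70·(+0.04) − 95·(+0.02)] / -2050 = -0.0004390
Flow = −∇h = (-0.0005366 east, +0.0004390 north), which points northwest.

NW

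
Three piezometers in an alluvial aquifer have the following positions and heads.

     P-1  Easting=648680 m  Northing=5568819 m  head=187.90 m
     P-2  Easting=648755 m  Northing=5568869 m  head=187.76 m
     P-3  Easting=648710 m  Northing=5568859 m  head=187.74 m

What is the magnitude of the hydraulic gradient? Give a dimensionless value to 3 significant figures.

With h = a·x + b·y + c and P-1 as origin, the differences give:
  75·a + 50·b = -0.14
  30·a + 40·b = -0.16
Eliminate b (×40 and ×50, subtract): 1500·a = 2.400 → a = ∂h/∂x = +0.001600
Back-substitute: b = ∂h/∂y = -0.005200.
|∇h| = √(0.001600² + -0.005200²) = 0.005441

0.00544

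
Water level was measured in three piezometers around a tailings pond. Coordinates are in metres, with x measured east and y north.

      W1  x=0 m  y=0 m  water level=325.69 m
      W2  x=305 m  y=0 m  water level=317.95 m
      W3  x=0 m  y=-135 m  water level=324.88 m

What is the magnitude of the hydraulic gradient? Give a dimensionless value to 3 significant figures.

∂h/∂x = (317.95 − 325.69) / (305 − 0) = -0.02538
∂h/∂y = (324.88 − 325.69) / (-135 − 0) = +0.006000
|∇h| = √(-0.02538² + 0.006000²) = 0.02608

0.0261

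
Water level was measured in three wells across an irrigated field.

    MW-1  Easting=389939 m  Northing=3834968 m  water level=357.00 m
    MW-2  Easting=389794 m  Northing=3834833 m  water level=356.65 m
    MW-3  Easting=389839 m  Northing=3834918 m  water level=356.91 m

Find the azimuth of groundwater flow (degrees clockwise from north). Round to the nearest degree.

166°

Taking MW-1 as reference: MW-2−MW-1 = (-145, -135, -0.35); MW-3−MW-1 = (-100, -50, -0.09).
Determinant of the coordinate differences = (-145)·(-50) − (-100)·(-135) = -6250.
∂h/∂x = [(-0.35)·(-50) − (-0.09)·(-135)] / -6250 = -0.0008560
∂h/∂y = [(-145)·(-0.09) − (-100)·(-0.35)] / -6250 = +0.003512
Flow direction (−∇h) has components (+0.0008560 E, -0.003512 N).
Azimuth = atan2(E, N) = atan2(+0.0008560, -0.003512) = 166.3° ≈ 166°.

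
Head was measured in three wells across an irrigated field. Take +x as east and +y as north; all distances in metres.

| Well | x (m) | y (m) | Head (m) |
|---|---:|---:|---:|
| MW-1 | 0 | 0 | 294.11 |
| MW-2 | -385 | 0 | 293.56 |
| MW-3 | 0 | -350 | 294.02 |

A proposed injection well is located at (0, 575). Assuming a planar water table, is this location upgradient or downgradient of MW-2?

upgradient

∂h/∂x = (293.56 − 294.11) / (-385 − 0) = +0.001429
∂h/∂y = (294.02 − 294.11) / (-350 − 0) = +0.0002571
Head at (0, 575) = 294.11 + (+0.001429)·(0) + (+0.0002571)·(575) = 294.26 m.
That is higher than the 293.56 m at MW-2, so the point is upgradient.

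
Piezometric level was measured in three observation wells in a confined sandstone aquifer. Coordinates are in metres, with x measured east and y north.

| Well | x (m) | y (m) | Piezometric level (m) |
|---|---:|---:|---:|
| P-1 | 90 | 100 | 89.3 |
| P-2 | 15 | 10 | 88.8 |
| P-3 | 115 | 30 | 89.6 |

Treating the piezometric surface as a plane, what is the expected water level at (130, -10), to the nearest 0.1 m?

89.8 m

Three-point gradient (reference P-1): Δ to P-2 = (-75, -90, -0.5), Δ to P-3 = (25, -70, +0.3).
∂h/∂x = +0.008267, ∂h/∂y = -0.001333 (det = 7500).
h(130, -10) = 89.3 + (+0.008267)·(40) + (-0.001333)·(-110) = 89.3 +0.331 +0.147 = 89.777 m.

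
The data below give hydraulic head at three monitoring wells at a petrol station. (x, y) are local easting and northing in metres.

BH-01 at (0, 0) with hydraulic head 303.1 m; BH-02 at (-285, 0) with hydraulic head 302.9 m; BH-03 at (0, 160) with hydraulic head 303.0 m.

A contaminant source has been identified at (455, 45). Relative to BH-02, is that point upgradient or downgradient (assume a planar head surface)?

∂h/∂x = (302.9 − 303.1) / (-285 − 0) = +0.0007018
∂h/∂y = (303.0 − 303.1) / (160 − 0) = -0.0006250
Head at (455, 45) = 303.1 + (+0.0007018)·(455) + (-0.0006250)·(45) = 303.39 m.
That is higher than the 302.9 m at BH-02, so the point is upgradient.

upgradient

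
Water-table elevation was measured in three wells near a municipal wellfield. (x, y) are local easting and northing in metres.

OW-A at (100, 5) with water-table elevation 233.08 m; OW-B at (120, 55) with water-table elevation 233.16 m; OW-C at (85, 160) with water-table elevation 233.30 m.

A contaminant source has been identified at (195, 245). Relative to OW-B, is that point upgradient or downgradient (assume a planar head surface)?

Taking OW-A as reference: OW-B−OW-A = (20, 50, +0.08); OW-C−OW-A = (-15, 155, +0.22).
Determinant of the coordinate differences = 20·155 − (-15)·50 = 3850.
∂h/∂x = [(+0.08)·155 − (+0.22)·50] / 3850 = +0.0003636
∂h/∂y = [20·(+0.22) − (-15)·(+0.08)] / 3850 = +0.001455
Head at (195, 245) = 233.08 + (+0.0003636)·(95) + (+0.001455)·(240) = 233.46 m.
That is higher than the 233.16 m at OW-B, so the point is upgradient.

upgradient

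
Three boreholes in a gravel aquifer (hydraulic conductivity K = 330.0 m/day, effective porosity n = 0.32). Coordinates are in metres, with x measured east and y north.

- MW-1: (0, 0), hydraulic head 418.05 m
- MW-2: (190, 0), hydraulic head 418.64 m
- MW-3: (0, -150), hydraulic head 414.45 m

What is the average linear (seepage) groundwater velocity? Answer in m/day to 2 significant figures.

25 m/day

∂h/∂x = (418.64 − 418.05) / (190 − 0) = +0.003105
∂h/∂y = (414.45 − 418.05) / (-150 − 0) = +0.02400
|∇h| = √(0.003105² + 0.02400²) = 0.0242
Seepage velocity v = K·i/n = 330.0 × 0.0242 / 0.32 = 24.96 m/day.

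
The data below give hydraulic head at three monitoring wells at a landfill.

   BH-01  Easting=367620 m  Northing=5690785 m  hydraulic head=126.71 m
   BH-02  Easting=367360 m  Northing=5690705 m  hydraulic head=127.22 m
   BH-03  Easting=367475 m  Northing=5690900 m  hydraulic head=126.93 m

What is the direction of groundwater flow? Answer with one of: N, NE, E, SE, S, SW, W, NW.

With h = a·x + b·y + c and BH-01 as origin, the differences give:
  (-260)·a + (-80)·b = +0.51
  (-145)·a + 115·b = +0.22
Eliminate b (×115 and ×(-80), subtract): -41500·a = 76.250 → a = ∂h/∂x = -0.001837
Back-substitute: b = ∂h/∂y = -0.0004036.
Flow = −∇h = (+0.001837 east, +0.0004036 north), which points east.

E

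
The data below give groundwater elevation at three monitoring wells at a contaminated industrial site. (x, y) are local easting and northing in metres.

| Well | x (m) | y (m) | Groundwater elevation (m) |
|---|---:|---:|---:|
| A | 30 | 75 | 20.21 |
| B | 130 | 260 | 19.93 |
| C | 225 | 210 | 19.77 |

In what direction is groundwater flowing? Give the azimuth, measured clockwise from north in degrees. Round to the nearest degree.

Three-point gradient (reference A): Δ to B = (100, 185, -0.28), Δ to C = (195, 135, -0.44).
∂h/∂x = -0.001931, ∂h/∂y = -0.0004695 (det = -22575).
Flow direction (−∇h) has components (+0.001931 E, +0.0004695 N).
Azimuth = atan2(E, N) = atan2(+0.001931, +0.0004695) = 76.3° ≈ 076°.

076°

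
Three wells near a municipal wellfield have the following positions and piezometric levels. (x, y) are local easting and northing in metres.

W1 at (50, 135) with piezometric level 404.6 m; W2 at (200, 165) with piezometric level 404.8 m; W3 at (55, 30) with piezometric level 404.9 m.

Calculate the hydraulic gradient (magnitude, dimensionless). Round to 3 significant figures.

With h = a·x + b·y + c and W1 as origin, the differences give:
  150·a + 30·b = +0.2
  5·a + (-105)·b = +0.3
Eliminate b (×(-105) and ×30, subtract): -15900·a = -30.00 → a = ∂h/∂x = +0.001887
Back-substitute: b = ∂h/∂y = -0.002767.
|∇h| = √(0.001887² + -0.002767²) = 0.003349

0.00335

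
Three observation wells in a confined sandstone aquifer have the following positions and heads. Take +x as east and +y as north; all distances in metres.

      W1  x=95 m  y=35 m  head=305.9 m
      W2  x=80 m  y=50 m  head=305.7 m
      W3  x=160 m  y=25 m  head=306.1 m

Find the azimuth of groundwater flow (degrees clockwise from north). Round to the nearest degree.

354°

Three-point gradient (reference W1): Δ to W2 = (-15, 15, -0.2), Δ to W3 = (65, -10, +0.2).
∂h/∂x = +0.001212, ∂h/∂y = -0.01212 (det = -825).
Flow direction (−∇h) has components (-0.001212 E, +0.01212 N).
Azimuth = atan2(E, N) = atan2(-0.001212, +0.01212) = 354.3° ≈ 354°.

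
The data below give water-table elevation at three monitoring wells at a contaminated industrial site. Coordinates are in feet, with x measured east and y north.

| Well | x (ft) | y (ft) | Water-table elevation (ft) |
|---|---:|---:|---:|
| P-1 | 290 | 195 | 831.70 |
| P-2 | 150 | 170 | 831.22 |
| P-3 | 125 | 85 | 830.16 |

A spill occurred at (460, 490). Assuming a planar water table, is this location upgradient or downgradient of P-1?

upgradient

Differences from P-1: to P-2 (Δx, Δy, Δh) = (-140, -25, -0.48); to P-3 = (-165, -110, -1.54).
Determinant of the coordinate differences = (-140)·(-110) − (-165)·(-25) = 11275.
∂h/∂x = [(-0.48)·(-110) − (-1.54)·(-25)] / 11275 = +0.001268
∂h/∂y = [(-140)·(-1.54) − (-165)·(-0.48)] / 11275 = +0.01210
Head at (460, 490) = 831.70 + (+0.001268)·(170) + (+0.01210)·(295) = 835.48 ft.
That is higher than the 831.70 ft at P-1, so the point is upgradient.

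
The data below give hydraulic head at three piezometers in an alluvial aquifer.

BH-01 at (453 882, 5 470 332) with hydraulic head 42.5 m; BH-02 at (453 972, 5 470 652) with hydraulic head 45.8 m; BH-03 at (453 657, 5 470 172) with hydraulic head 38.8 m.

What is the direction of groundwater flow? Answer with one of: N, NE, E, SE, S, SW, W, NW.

SW

Taking BH-01 as reference: BH-02−BH-01 = (90, 320, +3.3); BH-03−BH-01 = (-225, -160, -3.7).
Determinant of the coordinate differences = 90·(-160) − (-225)·320 = 57600.
∂h/∂x = [(+3.3)·(-160) − (-3.7)·320] / 57600 = +0.01139
∂h/∂y = [90·(-3.7) − (-225)·(+3.3)] / 57600 = +0.007109
Flow = −∇h = (-0.01139 east, -0.007109 north), which points southwest.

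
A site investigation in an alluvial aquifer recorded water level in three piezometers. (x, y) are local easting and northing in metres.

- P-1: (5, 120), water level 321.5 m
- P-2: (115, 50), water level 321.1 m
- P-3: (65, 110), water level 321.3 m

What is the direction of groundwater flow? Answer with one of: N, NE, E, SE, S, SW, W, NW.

E

Taking P-1 as reference: P-2−P-1 = (110, -70, -0.4); P-3−P-1 = (60, -10, -0.2).
Determinant of the coordinate differences = 110·(-10) − 60·(-70) = 3100.
∂h/∂x = [(-0.4)·(-10) − (-0.2)·(-70)] / 3100 = -0.003226
∂h/∂y = [110·(-0.2) − 60·(-0.4)] / 3100 = +0.0006452
Flow = −∇h = (+0.003226 east, -0.0006452 north), which points east.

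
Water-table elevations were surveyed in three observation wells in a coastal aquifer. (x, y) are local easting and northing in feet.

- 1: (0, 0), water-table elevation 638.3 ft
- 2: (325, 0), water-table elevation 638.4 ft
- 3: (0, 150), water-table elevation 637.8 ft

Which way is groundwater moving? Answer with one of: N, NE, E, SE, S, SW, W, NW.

N

∂h/∂x = (638.4 − 638.3) / (325 − 0) = +0.0003077
∂h/∂y = (637.8 − 638.3) / (150 − 0) = -0.003333
Flow = −∇h = (-0.0003077 east, +0.003333 north), which points north.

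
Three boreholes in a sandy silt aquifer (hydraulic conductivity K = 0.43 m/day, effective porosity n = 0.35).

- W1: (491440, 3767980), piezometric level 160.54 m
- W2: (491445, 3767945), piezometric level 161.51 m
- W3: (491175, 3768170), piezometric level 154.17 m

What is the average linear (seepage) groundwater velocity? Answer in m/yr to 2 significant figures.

12 m/yr

With h = a·x + b·y + c and W1 as origin, the differences give:
  5·a + (-35)·b = +0.97
  (-265)·a + 190·b = -6.37
Eliminate b (×190 and ×(-35), subtract): -8325·a = -38.650 → a = ∂h/∂x = +0.004643
Back-substitute: b = ∂h/∂y = -0.02705.
|∇h| = √(0.004643² + -0.02705²) = 0.02745
Seepage velocity v = K·i/n = 0.43 × 0.02745 / 0.35 = 0.03372 m/day = 12.32 m/yr.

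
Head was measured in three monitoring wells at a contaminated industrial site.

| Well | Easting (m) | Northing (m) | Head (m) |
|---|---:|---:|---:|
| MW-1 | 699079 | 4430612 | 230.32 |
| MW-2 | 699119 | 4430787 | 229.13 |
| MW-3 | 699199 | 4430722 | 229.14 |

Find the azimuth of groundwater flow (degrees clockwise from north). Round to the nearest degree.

038°

Taking MW-1 as reference: MW-2−MW-1 = (40, 175, -1.19); MW-3−MW-1 = (120, 110, -1.18).
Solve a·Δx + b·Δy = Δh: det = 40·110 − 120·175 = -16600.
∂h/∂x = [(-1.19)·110 − (-1.18)·175] / -16600 = -0.004554
∂h/∂y = [40·(-1.18) − 120·(-1.19)] / -16600 = -0.005759
Flow direction (−∇h) has components (+0.004554 E, +0.005759 N).
Azimuth = atan2(E, N) = atan2(+0.004554, +0.005759) = 38.3° ≈ 038°.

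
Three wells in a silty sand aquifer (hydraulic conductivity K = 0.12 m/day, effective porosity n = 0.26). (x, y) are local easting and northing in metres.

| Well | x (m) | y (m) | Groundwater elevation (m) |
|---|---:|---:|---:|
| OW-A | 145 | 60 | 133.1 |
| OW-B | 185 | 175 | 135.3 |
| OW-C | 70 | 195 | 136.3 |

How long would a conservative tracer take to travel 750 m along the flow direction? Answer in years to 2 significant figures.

With h = a·x + b·y + c and OW-A as origin, the differences give:
  40·a + 115·b = +2.2
  (-75)·a + 135·b = +3.2
Eliminate b (×135 and ×115, subtract): 14025·a = -71.00 → a = ∂h/∂x = -0.005062
Back-substitute: b = ∂h/∂y = +0.02089.
|∇h| = √(-0.005062² + 0.02089²) = 0.02149
Seepage velocity v = K·i/n = 0.12 × 0.02149 / 0.26 = 0.009918 m/day.
t = 750 / 0.009918 = 7.562e+04 days = 207 years.

210 years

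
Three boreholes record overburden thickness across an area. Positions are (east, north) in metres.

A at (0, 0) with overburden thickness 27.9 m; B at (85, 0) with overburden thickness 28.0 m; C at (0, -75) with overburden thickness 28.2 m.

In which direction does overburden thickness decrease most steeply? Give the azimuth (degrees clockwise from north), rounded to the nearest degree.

∂d/∂x = (28.0 − 27.9) / (85 − 0) = +0.001176
∂d/∂y = (28.2 − 27.9) / (-75 − 0) = -0.004000
Steepest decrease is along −∇f: components (-0.001176 E, +0.004000 N).
Azimuth = atan2(-0.001176, +0.004000) = 343.6° ≈ 344°.

344°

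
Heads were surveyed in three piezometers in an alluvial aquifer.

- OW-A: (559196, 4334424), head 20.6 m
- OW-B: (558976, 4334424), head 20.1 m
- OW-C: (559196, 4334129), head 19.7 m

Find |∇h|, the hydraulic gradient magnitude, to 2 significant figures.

0.0038

∂h/∂x = (20.1 − 20.6) / (558976 − 559196) = +0.002273
∂h/∂y = (19.7 − 20.6) / (4334129 − 4334424) = +0.003051
|∇h| = √(0.002273² + 0.003051²) = 0.003805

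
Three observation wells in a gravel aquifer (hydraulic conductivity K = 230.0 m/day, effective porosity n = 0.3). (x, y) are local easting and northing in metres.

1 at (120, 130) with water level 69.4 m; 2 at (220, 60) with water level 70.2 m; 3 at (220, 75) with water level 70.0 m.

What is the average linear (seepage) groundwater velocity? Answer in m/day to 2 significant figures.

Three-point gradient (reference 1): Δ to 2 = (100, -70, +0.8), Δ to 3 = (100, -55, +0.6).
∂h/∂x = -0.001333, ∂h/∂y = -0.01333 (det = 1500).
|∇h| = √(-0.001333² + -0.01333²) = 0.0134
Seepage velocity v = K·i/n = 230.0 × 0.0134 / 0.3 = 10.27 m/day.

10 m/day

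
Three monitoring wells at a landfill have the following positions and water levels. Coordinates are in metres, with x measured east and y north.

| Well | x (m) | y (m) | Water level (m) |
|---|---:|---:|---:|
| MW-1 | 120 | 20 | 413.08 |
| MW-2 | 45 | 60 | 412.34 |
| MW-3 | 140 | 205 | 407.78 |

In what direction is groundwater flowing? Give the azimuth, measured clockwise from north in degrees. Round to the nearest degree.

010°

With h = a·x + b·y + c and MW-1 as origin, the differences give:
  (-75)·a + 40·b = -0.74
  20·a + 185·b = -5.30
Eliminate b (×185 and ×40, subtract): -14675·a = 75.100 → a = ∂h/∂x = -0.005118
Back-substitute: b = ∂h/∂y = -0.02810.
Flow direction (−∇h) has components (+0.005118 E, +0.02810 N).
Azimuth = atan2(E, N) = atan2(+0.005118, +0.02810) = 10.3° ≈ 010°.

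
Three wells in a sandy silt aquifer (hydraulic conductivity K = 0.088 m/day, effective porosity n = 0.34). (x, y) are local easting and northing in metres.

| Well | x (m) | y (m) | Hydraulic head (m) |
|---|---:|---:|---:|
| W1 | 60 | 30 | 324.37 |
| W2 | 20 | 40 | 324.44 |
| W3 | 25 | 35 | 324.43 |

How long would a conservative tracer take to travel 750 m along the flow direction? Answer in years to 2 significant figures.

Three-point gradient (reference W1): Δ to W2 = (-40, 10, +0.07), Δ to W3 = (-35, 5, +0.06).
∂h/∂x = -0.001667, ∂h/∂y = +0.0003333 (det = 150).
|∇h| = √(-0.001667² + 0.0003333²) = 0.0017
Seepage velocity v = K·i/n = 0.088 × 0.0017 / 0.34 = 0.00044 m/day.
t = 750 / 0.00044 = 1.705e+06 days = 4.67e+03 years.

4700 years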